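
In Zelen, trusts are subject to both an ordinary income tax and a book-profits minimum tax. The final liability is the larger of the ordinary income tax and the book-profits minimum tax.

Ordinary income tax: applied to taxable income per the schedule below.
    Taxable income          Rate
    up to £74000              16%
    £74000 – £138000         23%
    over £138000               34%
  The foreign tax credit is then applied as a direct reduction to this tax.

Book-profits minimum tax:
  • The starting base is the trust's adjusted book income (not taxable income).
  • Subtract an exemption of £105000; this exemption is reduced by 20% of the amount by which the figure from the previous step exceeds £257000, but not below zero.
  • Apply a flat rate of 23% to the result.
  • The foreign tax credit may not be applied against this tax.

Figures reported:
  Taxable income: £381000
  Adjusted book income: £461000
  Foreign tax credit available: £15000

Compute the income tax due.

Book-profits minimum tax:
  Base (adjusted book income): £461000
  Exemption: £105000 − 20% × (£461000 − £257000) = £105000 − £40800 = £64200
  Base: £461000 − £64200 = £396800
  £396800 × 23% = £91264

Ordinary income tax:
  £74000 × 16% = £11840
  £64000 × 23% = £14720
  £243000 × 34% = £82620
  → £109180
  Less foreign tax credit £15000 → £94180

£94180 > £91264, so the ordinary income tax governs.

£94180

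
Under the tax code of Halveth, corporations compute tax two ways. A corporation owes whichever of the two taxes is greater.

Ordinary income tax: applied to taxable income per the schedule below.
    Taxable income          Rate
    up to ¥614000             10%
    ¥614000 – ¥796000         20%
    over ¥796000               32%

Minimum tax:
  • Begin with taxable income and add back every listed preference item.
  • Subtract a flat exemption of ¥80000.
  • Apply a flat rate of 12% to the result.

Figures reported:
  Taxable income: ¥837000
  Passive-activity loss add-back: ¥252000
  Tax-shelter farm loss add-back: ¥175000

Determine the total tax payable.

¥142080

Minimum tax:
  Adjusted income: ¥837000 + ¥252000 + ¥175000 = ¥1264000
  Less exemption ¥80000 → base ¥1184000
  ¥1184000 × 12% = ¥142080

Ordinary income tax:
  ¥614000 × 10% = ¥61400
  ¥182000 × 20% = ¥36400
  ¥41000 × 32% = ¥13120
  → ¥110920

¥142080 > ¥110920, so the minimum tax is the binding amount.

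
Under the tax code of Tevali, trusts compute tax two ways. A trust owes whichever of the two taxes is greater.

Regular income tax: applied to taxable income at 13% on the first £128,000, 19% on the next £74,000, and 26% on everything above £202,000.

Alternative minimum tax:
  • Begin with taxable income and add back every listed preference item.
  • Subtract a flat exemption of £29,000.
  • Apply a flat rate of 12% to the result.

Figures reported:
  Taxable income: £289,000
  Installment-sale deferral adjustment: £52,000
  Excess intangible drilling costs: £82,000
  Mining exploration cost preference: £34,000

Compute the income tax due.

Regular income tax:
  £128,000 × 13% = £16,640
  £74,000 × 19% = £14,060
  £87,000 × 26% = £22,620
  → £53,320

Alternative minimum tax:
  Adjusted income: £289,000 + £52,000 + £82,000 + £34,000 = £457,000
  Less exemption £29,000 → base £428,000
  £428,000 × 12% = £51,360

£53,320 > £51,360, so the regular income tax governs.

£53,320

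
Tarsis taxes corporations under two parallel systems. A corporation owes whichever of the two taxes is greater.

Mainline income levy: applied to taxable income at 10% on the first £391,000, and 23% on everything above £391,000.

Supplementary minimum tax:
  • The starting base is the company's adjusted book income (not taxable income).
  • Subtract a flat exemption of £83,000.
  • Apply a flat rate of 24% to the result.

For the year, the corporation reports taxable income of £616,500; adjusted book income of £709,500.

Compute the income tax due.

Mainline income levy:
  £391,000 × 10% = £39,100
  £225,500 × 23% = £51,865
  → £90,965

Supplementary minimum tax:
  Base (adjusted book income): £709,500
  Less exemption £83,000 → base £626,500
  £626,500 × 24% = £150,360

£150,360 > £90,965, so the supplementary minimum tax is the binding amount.

£150,360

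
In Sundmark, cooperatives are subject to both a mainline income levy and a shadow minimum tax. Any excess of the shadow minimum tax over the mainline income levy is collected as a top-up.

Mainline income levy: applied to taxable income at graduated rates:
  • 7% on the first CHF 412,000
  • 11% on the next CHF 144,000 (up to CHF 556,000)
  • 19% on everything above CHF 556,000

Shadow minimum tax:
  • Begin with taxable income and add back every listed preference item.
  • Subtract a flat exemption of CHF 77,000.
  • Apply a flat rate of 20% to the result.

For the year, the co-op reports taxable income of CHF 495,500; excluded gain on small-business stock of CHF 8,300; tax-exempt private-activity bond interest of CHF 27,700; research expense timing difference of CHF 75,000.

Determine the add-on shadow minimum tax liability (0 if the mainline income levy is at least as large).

CHF 67,875

Shadow minimum tax:
  Adjusted income: CHF 495,500 + CHF 8,300 + CHF 27,700 + CHF 75,000 = CHF 606,500
  Less exemption CHF 77,000 → base CHF 529,500
  CHF 529,500 × 20% = CHF 105,900

Mainline income levy:
  CHF 412,000 × 7% = CHF 28,840
  CHF 83,500 × 11% = CHF 9,185
  → CHF 38,025

Excess of shadow minimum tax over mainline income levy: CHF 105,900 − CHF 38,025 = CHF 67,875.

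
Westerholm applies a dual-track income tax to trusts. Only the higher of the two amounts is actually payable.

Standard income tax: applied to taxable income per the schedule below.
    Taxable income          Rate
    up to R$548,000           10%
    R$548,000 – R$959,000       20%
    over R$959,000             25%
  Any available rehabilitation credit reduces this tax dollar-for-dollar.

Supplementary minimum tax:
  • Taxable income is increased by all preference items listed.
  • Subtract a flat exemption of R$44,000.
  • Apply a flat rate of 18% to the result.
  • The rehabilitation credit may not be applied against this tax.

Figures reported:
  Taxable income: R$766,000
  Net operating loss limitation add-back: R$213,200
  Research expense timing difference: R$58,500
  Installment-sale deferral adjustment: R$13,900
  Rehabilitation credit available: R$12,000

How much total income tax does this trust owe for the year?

R$181,368

Standard income tax:
  R$548,000 × 10% = R$54,800
  R$218,000 × 20% = R$43,600
  → R$98,400
  Less rehabilitation credit R$12,000 → R$86,400

Supplementary minimum tax:
  Adjusted income: R$766,000 + R$213,200 + R$58,500 + R$13,900 = R$1,051,600
  Less exemption R$44,000 → base R$1,007,600
  R$1,007,600 × 18% = R$181,368

R$181,368 > R$86,400, so the supplementary minimum tax is the binding amount.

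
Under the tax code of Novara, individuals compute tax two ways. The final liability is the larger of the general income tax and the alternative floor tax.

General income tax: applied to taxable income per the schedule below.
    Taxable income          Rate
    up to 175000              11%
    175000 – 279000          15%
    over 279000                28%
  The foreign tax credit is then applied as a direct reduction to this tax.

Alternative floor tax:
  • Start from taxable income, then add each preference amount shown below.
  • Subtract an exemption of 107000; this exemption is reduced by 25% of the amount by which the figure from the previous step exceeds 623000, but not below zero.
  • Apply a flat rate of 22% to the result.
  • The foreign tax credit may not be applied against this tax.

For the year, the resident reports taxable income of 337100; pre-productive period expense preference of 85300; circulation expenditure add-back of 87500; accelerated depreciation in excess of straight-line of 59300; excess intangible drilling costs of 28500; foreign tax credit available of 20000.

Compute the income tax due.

General income tax:
  175000 × 11% = 19250
  104000 × 15% = 15600
  58100 × 28% = 16268
  → 51118
  Less foreign tax credit 20000 → 31118

Alternative floor tax:
  Adjusted income: 337100 + 85300 + 87500 + 59300 + 28500 = 597700
  Exemption: 597700 ≤ 623000, so full 107000 applies
  Base: 597700 − 107000 = 490700
  490700 × 22% = 107954

107954 > 31118, so the alternative floor tax is the binding amount.

107954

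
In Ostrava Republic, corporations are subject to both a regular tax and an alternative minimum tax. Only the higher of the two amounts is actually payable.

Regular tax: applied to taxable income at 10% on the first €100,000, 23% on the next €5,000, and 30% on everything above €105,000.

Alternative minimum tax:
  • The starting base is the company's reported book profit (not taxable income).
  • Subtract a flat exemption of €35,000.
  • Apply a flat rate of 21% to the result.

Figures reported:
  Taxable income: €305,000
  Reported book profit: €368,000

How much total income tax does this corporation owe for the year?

€71,150

Regular tax:
  €100,000 × 10% = €10,000
  €5,000 × 23% = €1,150
  €200,000 × 30% = €60,000
  → €71,150

Alternative minimum tax:
  Base (reported book profit): €368,000
  Less exemption €35,000 → base €333,000
  €333,000 × 21% = €69,930

€71,150 > €69,930, so the regular tax governs.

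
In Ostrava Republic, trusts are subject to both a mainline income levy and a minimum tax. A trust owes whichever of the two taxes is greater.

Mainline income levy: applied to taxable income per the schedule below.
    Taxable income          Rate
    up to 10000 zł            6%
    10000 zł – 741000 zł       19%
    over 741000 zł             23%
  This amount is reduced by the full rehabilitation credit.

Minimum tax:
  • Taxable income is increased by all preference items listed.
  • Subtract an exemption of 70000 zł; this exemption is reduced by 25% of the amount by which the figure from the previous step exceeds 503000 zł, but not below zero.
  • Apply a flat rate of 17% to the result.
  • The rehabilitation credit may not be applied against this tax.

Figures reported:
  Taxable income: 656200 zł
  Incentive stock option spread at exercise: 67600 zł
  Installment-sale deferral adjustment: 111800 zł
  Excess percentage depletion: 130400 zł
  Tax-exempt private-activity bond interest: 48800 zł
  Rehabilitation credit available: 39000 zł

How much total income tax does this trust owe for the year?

Minimum tax:
  Adjusted income: 656200 zł + 67600 zł + 111800 zł + 130400 zł + 48800 zł = 1014800 zł
  Exemption: 25% × (1014800 zł − 503000 zł) = 127950 zł ≥ 70000 zł, so the exemption is fully phased out
  Base: 1014800 zł − 0 zł = 1014800 zł
  1014800 zł × 17% = 172516 zł

Mainline income levy:
  10000 zł × 6% = 600 zł
  646200 zł × 19% = 122778 zł
  → 123378 zł
  Less rehabilitation credit 39000 zł → 84378 zł

172516 zł > 84378 zł, so the minimum tax is the binding amount.

172516 zł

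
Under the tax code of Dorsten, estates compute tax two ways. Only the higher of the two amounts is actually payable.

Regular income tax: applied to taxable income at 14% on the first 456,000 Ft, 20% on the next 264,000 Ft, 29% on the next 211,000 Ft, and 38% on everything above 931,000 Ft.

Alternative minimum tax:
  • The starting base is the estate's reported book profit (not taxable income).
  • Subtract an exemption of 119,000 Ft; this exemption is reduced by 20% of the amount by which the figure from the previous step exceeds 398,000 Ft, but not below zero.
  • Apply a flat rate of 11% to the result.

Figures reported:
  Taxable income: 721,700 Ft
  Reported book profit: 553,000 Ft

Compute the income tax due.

Alternative minimum tax:
  Base (reported book profit): 553,000 Ft
  Exemption: 119,000 Ft − 20% × (553,000 Ft − 398,000 Ft) = 119,000 Ft − 31,000 Ft = 88,000 Ft
  Base: 553,000 Ft − 88,000 Ft = 465,000 Ft
  465,000 Ft × 11% = 51,150 Ft

Regular income tax:
  456,000 Ft × 14% = 63,840 Ft
  264,000 Ft × 20% = 52,800 Ft
  1,700 Ft × 29% = 493 Ft
  → 117,133 Ft

117,133 Ft > 51,150 Ft, so the regular income tax governs.

117,133 Ft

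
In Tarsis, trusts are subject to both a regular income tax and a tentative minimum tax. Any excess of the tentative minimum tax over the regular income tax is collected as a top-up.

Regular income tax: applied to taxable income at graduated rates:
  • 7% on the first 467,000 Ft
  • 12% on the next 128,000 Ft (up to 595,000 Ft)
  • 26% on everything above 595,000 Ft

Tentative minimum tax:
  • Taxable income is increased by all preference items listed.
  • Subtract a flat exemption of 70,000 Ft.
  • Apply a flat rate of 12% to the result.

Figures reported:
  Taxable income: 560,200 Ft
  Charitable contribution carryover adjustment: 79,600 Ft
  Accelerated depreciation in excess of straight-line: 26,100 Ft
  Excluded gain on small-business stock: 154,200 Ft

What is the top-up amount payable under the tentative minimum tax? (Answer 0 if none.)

Tentative minimum tax:
  Adjusted income: 560,200 Ft + 79,600 Ft + 26,100 Ft + 154,200 Ft = 820,100 Ft
  Less exemption 70,000 Ft → base 750,100 Ft
  750,100 Ft × 12% = 90,012 Ft

Regular income tax:
  467,000 Ft × 7% = 32,690 Ft
  93,200 Ft × 12% = 11,184 Ft
  → 43,874 Ft

Excess of tentative minimum tax over regular income tax: 90,012 Ft − 43,874 Ft = 46,138 Ft.

46,138 Ft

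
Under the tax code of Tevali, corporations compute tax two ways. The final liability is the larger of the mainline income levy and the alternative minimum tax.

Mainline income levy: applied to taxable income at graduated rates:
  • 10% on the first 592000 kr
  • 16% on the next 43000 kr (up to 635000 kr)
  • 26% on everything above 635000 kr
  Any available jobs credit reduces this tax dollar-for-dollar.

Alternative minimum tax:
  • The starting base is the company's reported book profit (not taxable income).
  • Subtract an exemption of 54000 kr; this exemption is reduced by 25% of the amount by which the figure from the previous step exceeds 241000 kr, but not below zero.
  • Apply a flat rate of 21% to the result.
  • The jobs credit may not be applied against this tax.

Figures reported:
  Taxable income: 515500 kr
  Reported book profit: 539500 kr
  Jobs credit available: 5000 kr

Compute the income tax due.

Mainline income levy:
  515500 kr × 10% = 51550 kr
  Less jobs credit 5000 kr → 46550 kr

Alternative minimum tax:
  Base (reported book profit): 539500 kr
  Exemption: 25% × (539500 kr − 241000 kr) = 74625 kr ≥ 54000 kr, so the exemption is fully phased out
  Base: 539500 kr − 0 kr = 539500 kr
  539500 kr × 21% = 113295 kr

113295 kr > 46550 kr, so the alternative minimum tax is the binding amount.

113295 kr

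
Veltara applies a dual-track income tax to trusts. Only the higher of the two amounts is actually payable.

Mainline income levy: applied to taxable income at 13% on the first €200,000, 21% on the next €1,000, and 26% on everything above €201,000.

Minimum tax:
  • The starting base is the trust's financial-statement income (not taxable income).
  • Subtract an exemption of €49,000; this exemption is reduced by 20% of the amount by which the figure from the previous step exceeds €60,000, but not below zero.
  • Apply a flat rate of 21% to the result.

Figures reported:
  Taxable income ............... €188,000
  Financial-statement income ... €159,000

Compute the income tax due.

Mainline income levy:
  €188,000 × 13% = €24,440

Minimum tax:
  Base (financial-statement income): €159,000
  Exemption: €49,000 − 20% × (€159,000 − €60,000) = €49,000 − €19,800 = €29,200
  Base: €159,000 − €29,200 = €129,800
  €129,800 × 21% = €27,258

€27,258 > €24,440, so the minimum tax is the binding amount.

€27,258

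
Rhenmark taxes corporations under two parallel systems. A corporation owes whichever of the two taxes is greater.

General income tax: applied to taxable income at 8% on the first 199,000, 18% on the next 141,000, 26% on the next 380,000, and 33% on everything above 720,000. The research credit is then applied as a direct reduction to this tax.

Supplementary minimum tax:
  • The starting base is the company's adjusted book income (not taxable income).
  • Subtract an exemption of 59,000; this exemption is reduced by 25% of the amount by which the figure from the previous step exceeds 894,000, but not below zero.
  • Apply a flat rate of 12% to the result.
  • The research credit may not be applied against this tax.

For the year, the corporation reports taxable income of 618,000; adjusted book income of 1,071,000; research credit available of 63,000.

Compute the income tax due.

Supplementary minimum tax:
  Base (adjusted book income): 1,071,000
  Exemption: 59,000 − 25% × (1,071,000 − 894,000) = 59,000 − 44,250 = 14,750
  Base: 1,071,000 − 14,750 = 1,056,250
  1,056,250 × 12% = 126,750

General income tax:
  199,000 × 8% = 15,920
  141,000 × 18% = 25,380
  278,000 × 26% = 72,280
  → 113,580
  Less research credit 63,000 → 50,580

126,750 > 50,580, so the supplementary minimum tax is the binding amount.

126,750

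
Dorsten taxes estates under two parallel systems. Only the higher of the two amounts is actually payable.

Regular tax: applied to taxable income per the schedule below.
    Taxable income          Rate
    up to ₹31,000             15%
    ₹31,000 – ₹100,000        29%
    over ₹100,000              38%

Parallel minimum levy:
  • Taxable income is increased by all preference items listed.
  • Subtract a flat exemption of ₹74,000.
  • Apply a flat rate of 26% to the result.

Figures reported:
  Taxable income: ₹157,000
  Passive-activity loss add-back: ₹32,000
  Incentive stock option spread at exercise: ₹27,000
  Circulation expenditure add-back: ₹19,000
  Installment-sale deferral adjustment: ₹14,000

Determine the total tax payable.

₹46,320

Parallel minimum levy:
  Adjusted income: ₹157,000 + ₹32,000 + ₹27,000 + ₹19,000 + ₹14,000 = ₹249,000
  Less exemption ₹74,000 → base ₹175,000
  ₹175,000 × 26% = ₹45,500

Regular tax:
  ₹31,000 × 15% = ₹4,650
  ₹69,000 × 29% = ₹20,010
  ₹57,000 × 38% = ₹21,660
  → ₹46,320

₹46,320 > ₹45,500, so the regular tax governs.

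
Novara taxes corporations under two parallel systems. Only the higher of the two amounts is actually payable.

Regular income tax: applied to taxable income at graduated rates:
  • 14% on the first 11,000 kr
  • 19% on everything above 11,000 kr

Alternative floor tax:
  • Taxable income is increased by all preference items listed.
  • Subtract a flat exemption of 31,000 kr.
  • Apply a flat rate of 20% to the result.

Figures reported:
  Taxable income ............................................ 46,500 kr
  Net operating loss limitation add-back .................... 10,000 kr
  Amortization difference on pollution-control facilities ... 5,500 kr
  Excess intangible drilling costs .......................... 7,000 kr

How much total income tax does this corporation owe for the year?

Alternative floor tax:
  Adjusted income: 46,500 kr + 10,000 kr + 5,500 kr + 7,000 kr = 69,000 kr
  Less exemption 31,000 kr → base 38,000 kr
  38,000 kr × 20% = 7,600 kr

Regular income tax:
  11,000 kr × 14% = 1,540 kr
  35,500 kr × 19% = 6,745 kr
  → 8,285 kr

8,285 kr > 7,600 kr, so the regular income tax governs.

8,285 kr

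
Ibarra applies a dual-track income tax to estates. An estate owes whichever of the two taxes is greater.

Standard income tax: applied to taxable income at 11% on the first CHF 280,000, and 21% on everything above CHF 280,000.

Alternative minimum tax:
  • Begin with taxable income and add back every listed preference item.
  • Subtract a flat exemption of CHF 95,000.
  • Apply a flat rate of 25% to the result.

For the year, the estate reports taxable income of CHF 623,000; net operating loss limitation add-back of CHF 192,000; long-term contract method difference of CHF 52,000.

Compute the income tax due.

Alternative minimum tax:
  Adjusted income: CHF 623,000 + CHF 192,000 + CHF 52,000 = CHF 867,000
  Less exemption CHF 95,000 → base CHF 772,000
  CHF 772,000 × 25% = CHF 193,000

Standard income tax:
  CHF 280,000 × 11% = CHF 30,800
  CHF 343,000 × 21% = CHF 72,030
  → CHF 102,830

CHF 193,000 > CHF 102,830, so the alternative minimum tax is the binding amount.

CHF 193,000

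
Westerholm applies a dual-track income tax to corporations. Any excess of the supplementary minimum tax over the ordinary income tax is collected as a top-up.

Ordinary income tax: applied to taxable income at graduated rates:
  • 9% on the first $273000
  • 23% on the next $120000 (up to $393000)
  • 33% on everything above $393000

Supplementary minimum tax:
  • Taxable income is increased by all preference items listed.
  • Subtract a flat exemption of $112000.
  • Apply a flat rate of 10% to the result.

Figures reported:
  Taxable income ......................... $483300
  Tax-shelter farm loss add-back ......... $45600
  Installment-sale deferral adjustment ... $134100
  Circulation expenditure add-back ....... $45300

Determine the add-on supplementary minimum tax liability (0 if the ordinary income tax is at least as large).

Supplementary minimum tax:
  Adjusted income: $483300 + $45600 + $134100 + $45300 = $708300
  Less exemption $112000 → base $596300
  $596300 × 10% = $59630

Ordinary income tax:
  $273000 × 9% = $24570
  $120000 × 23% = $27600
  $90300 × 33% = $29799
  → $81969

$59630 ≤ $81969, so no add-on is due.

$0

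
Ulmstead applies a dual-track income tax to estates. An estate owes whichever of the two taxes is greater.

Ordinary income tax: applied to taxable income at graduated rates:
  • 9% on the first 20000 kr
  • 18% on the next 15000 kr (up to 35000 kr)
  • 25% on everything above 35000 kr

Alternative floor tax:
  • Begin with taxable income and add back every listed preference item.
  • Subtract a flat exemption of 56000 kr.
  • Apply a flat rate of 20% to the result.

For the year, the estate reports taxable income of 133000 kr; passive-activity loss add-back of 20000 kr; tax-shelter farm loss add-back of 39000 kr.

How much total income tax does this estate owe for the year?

Alternative floor tax:
  Adjusted income: 133000 kr + 20000 kr + 39000 kr = 192000 kr
  Less exemption 56000 kr → base 136000 kr
  136000 kr × 20% = 27200 kr

Ordinary income tax:
  20000 kr × 9% = 1800 kr
  15000 kr × 18% = 2700 kr
  98000 kr × 25% = 24500 kr
  → 29000 kr

29000 kr > 27200 kr, so the ordinary income tax governs.

29000 kr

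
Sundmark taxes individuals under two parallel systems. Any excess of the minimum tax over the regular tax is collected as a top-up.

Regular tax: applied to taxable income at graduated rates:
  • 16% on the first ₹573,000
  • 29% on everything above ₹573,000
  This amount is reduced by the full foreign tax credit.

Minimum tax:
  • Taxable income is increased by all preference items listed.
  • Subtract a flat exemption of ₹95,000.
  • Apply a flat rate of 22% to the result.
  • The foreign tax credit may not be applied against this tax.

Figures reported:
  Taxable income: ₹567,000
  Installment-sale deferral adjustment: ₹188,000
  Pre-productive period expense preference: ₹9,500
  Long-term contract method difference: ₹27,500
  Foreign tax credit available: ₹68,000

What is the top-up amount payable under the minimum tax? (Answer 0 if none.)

Minimum tax:
  Adjusted income: ₹567,000 + ₹188,000 + ₹9,500 + ₹27,500 = ₹792,000
  Less exemption ₹95,000 → base ₹697,000
  ₹697,000 × 22% = ₹153,340

Regular tax:
  ₹567,000 × 16% = ₹90,720
  Less foreign tax credit ₹68,000 → ₹22,720

Excess of minimum tax over regular tax: ₹153,340 − ₹22,720 = ₹130,620.

₹130,620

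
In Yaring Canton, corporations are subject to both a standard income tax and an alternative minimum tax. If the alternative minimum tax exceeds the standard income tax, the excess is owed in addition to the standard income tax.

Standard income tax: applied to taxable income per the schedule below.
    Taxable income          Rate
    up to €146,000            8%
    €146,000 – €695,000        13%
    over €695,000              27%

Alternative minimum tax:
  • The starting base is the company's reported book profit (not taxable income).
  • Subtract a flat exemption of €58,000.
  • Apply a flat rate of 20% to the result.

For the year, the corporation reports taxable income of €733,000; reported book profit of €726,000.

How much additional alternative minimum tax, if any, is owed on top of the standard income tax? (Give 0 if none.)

€40,290

Alternative minimum tax:
  Base (reported book profit): €726,000
  Less exemption €58,000 → base €668,000
  €668,000 × 20% = €133,600

Standard income tax:
  €146,000 × 8% = €11,680
  €549,000 × 13% = €71,370
  €38,000 × 27% = €10,260
  → €93,310

Excess of alternative minimum tax over standard income tax: €133,600 − €93,310 = €40,290.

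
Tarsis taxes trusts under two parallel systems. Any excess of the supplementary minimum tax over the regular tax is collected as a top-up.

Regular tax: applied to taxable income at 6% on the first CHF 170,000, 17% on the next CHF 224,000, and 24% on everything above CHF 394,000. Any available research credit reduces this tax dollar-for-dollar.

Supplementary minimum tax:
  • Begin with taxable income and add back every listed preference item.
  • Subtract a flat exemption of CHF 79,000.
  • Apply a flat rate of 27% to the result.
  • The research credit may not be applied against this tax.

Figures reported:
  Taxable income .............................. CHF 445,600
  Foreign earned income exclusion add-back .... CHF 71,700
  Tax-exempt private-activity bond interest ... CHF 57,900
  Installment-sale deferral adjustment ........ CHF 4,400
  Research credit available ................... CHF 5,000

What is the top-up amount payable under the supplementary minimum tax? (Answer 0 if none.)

Regular tax:
  CHF 170,000 × 6% = CHF 10,200
  CHF 224,000 × 17% = CHF 38,080
  CHF 51,600 × 24% = CHF 12,384
  → CHF 60,664
  Less research credit CHF 5,000 → CHF 55,664

Supplementary minimum tax:
  Adjusted income: CHF 445,600 + CHF 71,700 + CHF 57,900 + CHF 4,400 = CHF 579,600
  Less exemption CHF 79,000 → base CHF 500,600
  CHF 500,600 × 27% = CHF 135,162

Excess of supplementary minimum tax over regular tax: CHF 135,162 − CHF 55,664 = CHF 79,498.

CHF 79,498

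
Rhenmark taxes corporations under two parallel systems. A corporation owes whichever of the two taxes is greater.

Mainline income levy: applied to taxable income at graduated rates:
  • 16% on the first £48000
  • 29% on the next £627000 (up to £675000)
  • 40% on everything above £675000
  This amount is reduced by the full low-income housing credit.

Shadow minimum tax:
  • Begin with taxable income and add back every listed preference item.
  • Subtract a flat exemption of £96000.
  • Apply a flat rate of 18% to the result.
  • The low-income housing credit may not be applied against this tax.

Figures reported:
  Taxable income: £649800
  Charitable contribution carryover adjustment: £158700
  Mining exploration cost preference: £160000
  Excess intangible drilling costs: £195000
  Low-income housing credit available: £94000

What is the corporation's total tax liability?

£192150

Shadow minimum tax:
  Adjusted income: £649800 + £158700 + £160000 + £195000 = £1163500
  Less exemption £96000 → base £1067500
  £1067500 × 18% = £192150

Mainline income levy:
  £48000 × 16% = £7680
  £601800 × 29% = £174522
  → £182202
  Less low-income housing credit £94000 → £88202

£192150 > £88202, so the shadow minimum tax is the binding amount.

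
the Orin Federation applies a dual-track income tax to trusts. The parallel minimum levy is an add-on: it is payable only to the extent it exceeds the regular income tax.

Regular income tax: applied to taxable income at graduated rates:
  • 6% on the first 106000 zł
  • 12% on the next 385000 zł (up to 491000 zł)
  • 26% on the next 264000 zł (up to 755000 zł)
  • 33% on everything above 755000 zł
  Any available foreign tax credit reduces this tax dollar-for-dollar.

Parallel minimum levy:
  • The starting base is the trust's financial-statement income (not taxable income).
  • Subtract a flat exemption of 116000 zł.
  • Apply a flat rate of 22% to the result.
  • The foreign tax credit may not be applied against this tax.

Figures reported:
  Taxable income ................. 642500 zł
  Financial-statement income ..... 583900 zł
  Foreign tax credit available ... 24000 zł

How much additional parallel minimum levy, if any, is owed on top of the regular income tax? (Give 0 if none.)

Regular income tax:
  106000 zł × 6% = 6360 zł
  385000 zł × 12% = 46200 zł
  151500 zł × 26% = 39390 zł
  → 91950 zł
  Less foreign tax credit 24000 zł → 67950 zł

Parallel minimum levy:
  Base (financial-statement income): 583900 zł
  Less exemption 116000 zł → base 467900 zł
  467900 zł × 22% = 102938 zł

Excess of parallel minimum levy over regular income tax: 102938 zł − 67950 zł = 34988 zł.

34988 zł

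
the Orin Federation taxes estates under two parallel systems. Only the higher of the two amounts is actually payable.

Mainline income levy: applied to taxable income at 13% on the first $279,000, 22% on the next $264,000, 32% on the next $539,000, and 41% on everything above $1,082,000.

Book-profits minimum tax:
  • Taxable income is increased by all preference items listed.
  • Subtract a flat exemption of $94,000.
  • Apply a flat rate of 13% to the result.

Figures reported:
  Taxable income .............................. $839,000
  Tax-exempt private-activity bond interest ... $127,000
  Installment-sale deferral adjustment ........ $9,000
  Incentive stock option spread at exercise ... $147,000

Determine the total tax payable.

$189,070

Book-profits minimum tax:
  Adjusted income: $839,000 + $127,000 + $9,000 + $147,000 = $1,122,000
  Less exemption $94,000 → base $1,028,000
  $1,028,000 × 13% = $133,640

Mainline income levy:
  $279,000 × 13% = $36,270
  $264,000 × 22% = $58,080
  $296,000 × 32% = $94,720
  → $189,070

$189,070 > $133,640, so the mainline income levy governs.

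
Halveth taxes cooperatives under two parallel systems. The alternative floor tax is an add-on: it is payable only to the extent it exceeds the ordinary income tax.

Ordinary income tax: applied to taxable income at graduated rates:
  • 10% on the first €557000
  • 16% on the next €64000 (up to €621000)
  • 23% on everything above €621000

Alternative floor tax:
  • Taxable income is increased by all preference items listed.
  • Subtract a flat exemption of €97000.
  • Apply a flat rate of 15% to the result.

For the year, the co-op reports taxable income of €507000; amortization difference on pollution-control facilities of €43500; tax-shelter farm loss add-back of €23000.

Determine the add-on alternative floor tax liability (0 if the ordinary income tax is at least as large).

Ordinary income tax:
  €507000 × 10% = €50700

Alternative floor tax:
  Adjusted income: €507000 + €43500 + €23000 = €573500
  Less exemption €97000 → base €476500
  €476500 × 15% = €71475

Excess of alternative floor tax over ordinary income tax: €71475 − €50700 = €20775.

€20775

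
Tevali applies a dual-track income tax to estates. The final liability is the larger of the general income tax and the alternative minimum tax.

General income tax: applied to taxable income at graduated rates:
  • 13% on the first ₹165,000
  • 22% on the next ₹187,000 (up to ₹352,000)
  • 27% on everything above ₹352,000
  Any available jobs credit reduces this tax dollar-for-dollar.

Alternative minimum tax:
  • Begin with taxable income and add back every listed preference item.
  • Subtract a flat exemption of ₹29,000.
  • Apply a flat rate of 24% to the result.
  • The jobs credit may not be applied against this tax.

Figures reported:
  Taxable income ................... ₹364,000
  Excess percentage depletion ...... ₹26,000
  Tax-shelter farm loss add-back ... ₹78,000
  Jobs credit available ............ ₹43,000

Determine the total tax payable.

Alternative minimum tax:
  Adjusted income: ₹364,000 + ₹26,000 + ₹78,000 = ₹468,000
  Less exemption ₹29,000 → base ₹439,000
  ₹439,000 × 24% = ₹105,360

General income tax:
  ₹165,000 × 13% = ₹21,450
  ₹187,000 × 22% = ₹41,140
  ₹12,000 × 27% = ₹3,240
  → ₹65,830
  Less jobs credit ₹43,000 → ₹22,830

₹105,360 > ₹22,830, so the alternative minimum tax is the binding amount.

₹105,360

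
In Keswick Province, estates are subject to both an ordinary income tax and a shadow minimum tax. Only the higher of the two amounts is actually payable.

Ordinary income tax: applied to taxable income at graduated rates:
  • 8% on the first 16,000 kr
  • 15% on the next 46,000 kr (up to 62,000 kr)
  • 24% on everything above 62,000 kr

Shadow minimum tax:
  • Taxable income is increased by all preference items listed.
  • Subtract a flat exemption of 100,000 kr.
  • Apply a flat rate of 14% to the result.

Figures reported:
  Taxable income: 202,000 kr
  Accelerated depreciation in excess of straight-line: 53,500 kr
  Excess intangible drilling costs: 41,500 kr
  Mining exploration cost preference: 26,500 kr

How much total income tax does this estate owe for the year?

Ordinary income tax:
  16,000 kr × 8% = 1,280 kr
  46,000 kr × 15% = 6,900 kr
  140,000 kr × 24% = 33,600 kr
  → 41,780 kr

Shadow minimum tax:
  Adjusted income: 202,000 kr + 53,500 kr + 41,500 kr + 26,500 kr = 323,500 kr
  Less exemption 100,000 kr → base 223,500 kr
  223,500 kr × 14% = 31,290 kr

41,780 kr > 31,290 kr, so the ordinary income tax governs.

41,780 kr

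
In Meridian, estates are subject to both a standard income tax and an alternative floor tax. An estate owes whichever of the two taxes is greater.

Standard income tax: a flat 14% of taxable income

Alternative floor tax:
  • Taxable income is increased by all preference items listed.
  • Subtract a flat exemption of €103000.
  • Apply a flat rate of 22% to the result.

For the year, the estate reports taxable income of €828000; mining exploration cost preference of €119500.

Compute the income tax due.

€185790

Alternative floor tax:
  Adjusted income: €828000 + €119500 = €947500
  Less exemption €103000 → base €844500
  €844500 × 22% = €185790

Standard income tax:
  €828000 × 14% = €115920

€185790 > €115920, so the alternative floor tax is the binding amount.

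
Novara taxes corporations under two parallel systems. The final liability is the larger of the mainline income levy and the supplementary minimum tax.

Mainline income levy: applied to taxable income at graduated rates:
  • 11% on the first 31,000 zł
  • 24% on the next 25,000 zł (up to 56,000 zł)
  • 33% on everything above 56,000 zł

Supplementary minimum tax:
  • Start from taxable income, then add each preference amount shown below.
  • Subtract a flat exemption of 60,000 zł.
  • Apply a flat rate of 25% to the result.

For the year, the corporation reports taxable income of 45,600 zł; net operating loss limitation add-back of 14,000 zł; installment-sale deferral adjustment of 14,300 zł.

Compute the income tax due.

Mainline income levy:
  31,000 zł × 11% = 3,410 zł
  14,600 zł × 24% = 3,504 zł
  → 6,914 zł

Supplementary minimum tax:
  Adjusted income: 45,600 zł + 14,000 zł + 14,300 zł = 73,900 zł
  Less exemption 60,000 zł → base 13,900 zł
  13,900 zł × 25% = 3,475 zł

6,914 zł > 3,475 zł, so the mainline income levy governs.

6,914 zł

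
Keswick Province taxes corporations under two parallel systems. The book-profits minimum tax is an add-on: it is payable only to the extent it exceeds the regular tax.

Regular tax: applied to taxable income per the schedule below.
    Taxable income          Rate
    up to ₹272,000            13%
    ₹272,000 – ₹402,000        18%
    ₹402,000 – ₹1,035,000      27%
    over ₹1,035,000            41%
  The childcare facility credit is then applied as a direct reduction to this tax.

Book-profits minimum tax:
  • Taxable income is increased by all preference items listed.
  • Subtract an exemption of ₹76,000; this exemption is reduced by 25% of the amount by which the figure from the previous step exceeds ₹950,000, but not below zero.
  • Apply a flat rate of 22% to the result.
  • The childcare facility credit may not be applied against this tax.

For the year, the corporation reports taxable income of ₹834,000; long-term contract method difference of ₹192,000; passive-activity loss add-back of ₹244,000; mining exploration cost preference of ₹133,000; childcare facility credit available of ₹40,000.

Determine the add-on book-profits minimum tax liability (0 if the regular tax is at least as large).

Regular tax:
  ₹272,000 × 13% = ₹35,360
  ₹130,000 × 18% = ₹23,400
  ₹432,000 × 27% = ₹116,640
  → ₹175,400
  Less childcare facility credit ₹40,000 → ₹135,400

Book-profits minimum tax:
  Adjusted income: ₹834,000 + ₹192,000 + ₹244,000 + ₹133,000 = ₹1,403,000
  Exemption: 25% × (₹1,403,000 − ₹950,000) = ₹113,250 ≥ ₹76,000, so the exemption is fully phased out
  Base: ₹1,403,000 − ₹0 = ₹1,403,000
  ₹1,403,000 × 22% = ₹308,660

Excess of book-profits minimum tax over regular tax: ₹308,660 − ₹135,400 = ₹173,260.

₹173,260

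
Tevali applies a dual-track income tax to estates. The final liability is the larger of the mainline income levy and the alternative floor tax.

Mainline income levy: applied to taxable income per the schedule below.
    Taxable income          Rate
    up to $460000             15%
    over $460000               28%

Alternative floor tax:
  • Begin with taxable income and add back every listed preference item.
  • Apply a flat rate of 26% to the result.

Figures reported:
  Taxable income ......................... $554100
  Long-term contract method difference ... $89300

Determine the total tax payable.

$167284

Mainline income levy:
  $460000 × 15% = $69000
  $94100 × 28% = $26348
  → $95348

Alternative floor tax:
  Adjusted income: $554100 + $89300 = $643400
  $643400 × 26% = $167284

$167284 > $95348, so the alternative floor tax is the binding amount.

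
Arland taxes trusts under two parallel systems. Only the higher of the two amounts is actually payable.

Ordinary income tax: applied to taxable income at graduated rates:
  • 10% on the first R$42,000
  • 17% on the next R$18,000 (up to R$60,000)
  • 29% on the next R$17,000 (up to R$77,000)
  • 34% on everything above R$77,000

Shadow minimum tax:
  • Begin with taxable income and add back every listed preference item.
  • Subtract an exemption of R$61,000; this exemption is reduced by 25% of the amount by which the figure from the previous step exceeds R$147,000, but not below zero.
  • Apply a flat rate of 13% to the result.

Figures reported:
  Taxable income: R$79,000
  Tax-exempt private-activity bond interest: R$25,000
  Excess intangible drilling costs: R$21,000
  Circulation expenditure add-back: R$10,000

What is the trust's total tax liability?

Shadow minimum tax:
  Adjusted income: R$79,000 + R$25,000 + R$21,000 + R$10,000 = R$135,000
  Exemption: R$135,000 ≤ R$147,000, so full R$61,000 applies
  Base: R$135,000 − R$61,000 = R$74,000
  R$74,000 × 13% = R$9,620

Ordinary income tax:
  R$42,000 × 10% = R$4,200
  R$18,000 × 17% = R$3,060
  R$17,000 × 29% = R$4,930
  R$2,000 × 34% = R$680
  → R$12,870

R$12,870 > R$9,620, so the ordinary income tax governs.

R$12,870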